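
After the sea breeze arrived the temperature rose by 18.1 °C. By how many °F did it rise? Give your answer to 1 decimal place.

32.6 °F

For a temperature change the 32° offset cancels: Δ°F = 18.1 × 1.8 = 32.6 °F.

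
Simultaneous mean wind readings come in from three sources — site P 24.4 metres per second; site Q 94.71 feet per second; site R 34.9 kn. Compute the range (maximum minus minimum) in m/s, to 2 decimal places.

site Q: 94.71 ft/s = 28.8676 m/s.
site R: 34.9 kt = 17.9541 m/s.
Spread: 28.8676 − 17.9541 = 10.91 m/s.

10.91 m/s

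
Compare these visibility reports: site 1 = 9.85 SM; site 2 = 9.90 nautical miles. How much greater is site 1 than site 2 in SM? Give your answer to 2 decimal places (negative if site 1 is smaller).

site 2: 9.90 nmi = 11.3927 SM.
Difference: 9.8500 − 11.3927 = -1.54 SM.

-1.54 SM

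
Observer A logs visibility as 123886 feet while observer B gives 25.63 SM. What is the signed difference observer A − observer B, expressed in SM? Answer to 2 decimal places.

observer A: 123886 ft = 23.4633 SM.
Difference: 23.4633 − 25.6300 = -2.17 SM.

-2.17 SM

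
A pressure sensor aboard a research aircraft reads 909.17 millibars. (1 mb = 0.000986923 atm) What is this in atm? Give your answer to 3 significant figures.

1 mb = 0.000986923 atm, so 909.17 × 0.000986923 = 0.897 atm.

0.897 atm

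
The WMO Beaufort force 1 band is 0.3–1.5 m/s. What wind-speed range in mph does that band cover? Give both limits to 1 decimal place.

0.3–1.5 m/s × 2.237 = 0.7–3.4 mph.

0.7 to 3.4 mph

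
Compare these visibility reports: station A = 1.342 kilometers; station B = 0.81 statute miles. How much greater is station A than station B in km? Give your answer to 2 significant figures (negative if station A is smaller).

0.038 km

station B: 0.81 SM = 1.30357 km.
Difference: 1.34200 − 1.30357 = 0.038 km.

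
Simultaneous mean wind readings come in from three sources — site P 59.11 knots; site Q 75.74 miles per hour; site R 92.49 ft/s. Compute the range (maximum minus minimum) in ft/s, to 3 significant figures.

site P: 59.11 kt = 99.766 ft/s.
site Q: 75.74 mph = 111.085 ft/s.
Spread: 111.085 − 92.490 = 18.6 ft/s.

18.6 ft/s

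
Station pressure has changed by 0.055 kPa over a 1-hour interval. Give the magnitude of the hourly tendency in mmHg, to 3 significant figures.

0.055 kPa / 1 h × 7.50062 mmHg/kPa = 0.413 mmHg/h.

0.413 mmHg per hour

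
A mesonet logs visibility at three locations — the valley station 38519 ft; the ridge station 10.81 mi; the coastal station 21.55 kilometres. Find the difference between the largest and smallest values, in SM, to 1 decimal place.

the valley station: 38519 ft = 7.295 SM.
the coastal station: 21.55 km = 13.391 SM.
Spread: 13.391 − 7.295 = 6.1 SM.

6.1 SM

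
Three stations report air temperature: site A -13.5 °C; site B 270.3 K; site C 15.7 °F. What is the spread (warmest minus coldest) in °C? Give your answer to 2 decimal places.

site B: 270.3 K = -2.850 °C.
site C: 15.7 °F = -9.056 °C.
Spread: (-2.850) − (-13.500) = 10.650 °C.

10.65 °C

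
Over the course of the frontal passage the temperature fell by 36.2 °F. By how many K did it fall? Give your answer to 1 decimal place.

20.1 K

For a temperature change the 32° offset cancels: ΔK = 36.2 × 0.5556 = 20.1 K.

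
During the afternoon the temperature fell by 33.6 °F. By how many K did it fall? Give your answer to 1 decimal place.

For a temperature change the 32° offset cancels: ΔK = 33.6 × 0.5556 = 18.7 K.

18.7 K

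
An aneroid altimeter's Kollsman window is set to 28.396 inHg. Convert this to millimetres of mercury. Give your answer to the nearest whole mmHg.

721 mmHg

1 inHg = 25.4 mmHg, so 28.396 × 25.4 = 721 mmHg.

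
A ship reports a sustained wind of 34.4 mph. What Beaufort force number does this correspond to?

34.4 mph = 15.4 m/s, which is Beaufort 7 (near gale, 13.9–17.1 m/s).

Beaufort force 7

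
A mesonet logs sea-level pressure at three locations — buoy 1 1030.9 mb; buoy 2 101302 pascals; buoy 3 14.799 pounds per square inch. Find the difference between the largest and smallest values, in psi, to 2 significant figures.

buoy 1: 1030.9 mb = 14.9519 psi.
buoy 2: 101302 Pa = 14.6926 psi.
Spread: 14.9519 − 14.6926 = 0.26 psi.

0.26 psi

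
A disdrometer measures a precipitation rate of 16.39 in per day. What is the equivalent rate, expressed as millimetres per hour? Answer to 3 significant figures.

17.3 mm/hour

16.39 in/day × 25.4 mm/in × 0.0416667 day/hour = 17.3 mm/hour.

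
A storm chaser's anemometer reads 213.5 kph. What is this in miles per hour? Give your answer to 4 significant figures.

1 km/h = 0.621371 mph, so 213.5 × 0.621371 = 132.7 mph.

132.7 mph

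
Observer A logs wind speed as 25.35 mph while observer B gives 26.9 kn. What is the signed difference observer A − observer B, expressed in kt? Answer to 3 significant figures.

-4.87 kt

observer A: 25.35 mph = 22.0285 kt.
Difference: 22.0285 − 26.9000 = -4.87 kt.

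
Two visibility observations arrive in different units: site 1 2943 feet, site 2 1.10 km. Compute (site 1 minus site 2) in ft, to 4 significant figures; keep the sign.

-665.9 ft

site 2: 1.10 km = 3608.924 ft.
Difference: 2943.000 − 3608.924 = -665.9 ft.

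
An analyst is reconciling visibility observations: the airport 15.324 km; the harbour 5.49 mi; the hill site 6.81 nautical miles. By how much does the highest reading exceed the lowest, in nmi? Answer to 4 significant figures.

3.504 nmi

the airport: 15.324 km = 8.27430 nmi.
the harbour: 5.49 SM = 4.77068 nmi.
Spread: 8.27430 − 4.77068 = 3.504 nmi.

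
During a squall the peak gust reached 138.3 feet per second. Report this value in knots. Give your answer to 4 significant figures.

1 ft/s = 0.592484 kt, so 138.3 × 0.592484 = 81.94 kt.

81.94 kt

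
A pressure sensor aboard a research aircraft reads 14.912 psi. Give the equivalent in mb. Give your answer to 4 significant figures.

1 psi = 68.9476 mb, so 14.912 × 68.9476 = 1028 mb.

1028 mb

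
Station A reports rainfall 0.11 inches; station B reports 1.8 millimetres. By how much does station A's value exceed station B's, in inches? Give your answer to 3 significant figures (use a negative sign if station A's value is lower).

station B: 1.8 mm = 0.070866 in.
Difference: 0.110000 − 0.070866 = 0.0391 in.

0.0391 in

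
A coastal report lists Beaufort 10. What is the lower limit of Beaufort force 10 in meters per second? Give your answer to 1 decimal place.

24.5 m/s

Beaufort 10 (storm) spans 24.5–28.4 m/s.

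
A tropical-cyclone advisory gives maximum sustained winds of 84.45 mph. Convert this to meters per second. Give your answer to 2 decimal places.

37.75 m/s

1 mph = 0.44704 m/s, so 84.45 × 0.44704 = 37.75 m/s.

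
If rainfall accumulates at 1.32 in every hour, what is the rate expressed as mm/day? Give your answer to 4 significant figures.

804.7 mm/day

1.32 in/hour × 25.4 mm/in × 24 hour/day = 804.7 mm/day.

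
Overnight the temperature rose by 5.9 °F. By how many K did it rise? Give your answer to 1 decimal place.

For a temperature change the 32° offset cancels: ΔK = 5.9 × 0.5556 = 3.3 K.

3.3 K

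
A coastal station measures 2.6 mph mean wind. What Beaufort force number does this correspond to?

Beaufort force 1

2.6 mph = 1.2 m/s, which is Beaufort 1 (light air, 0.3–1.5 m/s).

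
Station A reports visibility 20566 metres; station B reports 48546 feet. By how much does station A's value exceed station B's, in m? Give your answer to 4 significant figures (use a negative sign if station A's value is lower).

station B: 48546 ft = 14796.82 m.
Difference: 20566.00 − 14796.82 = 5769 m.

5769 m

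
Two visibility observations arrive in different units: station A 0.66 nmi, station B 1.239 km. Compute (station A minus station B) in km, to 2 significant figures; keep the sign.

station A: 0.66 nmi = 1.22232 km.
Difference: 1.22232 − 1.23900 = -0.017 km.

-0.017 km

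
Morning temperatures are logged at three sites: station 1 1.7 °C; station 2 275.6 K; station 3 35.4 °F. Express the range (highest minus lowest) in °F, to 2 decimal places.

1.35 °F

station 2: 275.6 K = 2.450 °C.
station 3: 35.4 °F = 1.889 °C.
Spread: 2.450 − 1.700 = 0.750 °C = 1.35 °F.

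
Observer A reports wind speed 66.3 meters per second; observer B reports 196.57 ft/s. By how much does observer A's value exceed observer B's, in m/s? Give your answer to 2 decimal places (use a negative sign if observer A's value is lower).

observer B: 196.57 ft/s = 59.9145 m/s.
Difference: 66.3000 − 59.9145 = 6.39 m/s.

6.39 m/s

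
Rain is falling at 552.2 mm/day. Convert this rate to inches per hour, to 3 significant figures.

0.906 in/hour

552.2 mm/day × 0.0393701 in/mm × 0.0416667 day/hour = 0.906 in/hour.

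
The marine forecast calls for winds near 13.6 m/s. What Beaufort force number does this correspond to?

13.6 m/s lies in the Beaufort 6 band (strong breeze, 10.8–13.8 m/s).

Beaufort force 6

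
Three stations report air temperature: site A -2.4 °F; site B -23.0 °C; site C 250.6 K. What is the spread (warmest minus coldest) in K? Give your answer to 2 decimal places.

site A: -2.4 °F = -19.111 °C.
site C: 250.6 K = -22.550 °C.
Spread: (-19.111) − (-23.000) = 3.889 °C.

3.89 K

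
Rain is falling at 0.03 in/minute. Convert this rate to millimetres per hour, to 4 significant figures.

45.72 mm/hour

0.03 in/minute × 25.4 mm/in × 60 minute/hour = 45.72 mm/hour.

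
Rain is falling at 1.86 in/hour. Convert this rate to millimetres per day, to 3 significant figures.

1130 mm/day

1.86 in/hour × 25.4 mm/in × 24 hour/day = 1130 mm/day.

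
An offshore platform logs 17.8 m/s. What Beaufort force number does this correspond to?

Beaufort force 8

17.8 m/s lies in the Beaufort 8 band (gale, 17.2–20.7 m/s).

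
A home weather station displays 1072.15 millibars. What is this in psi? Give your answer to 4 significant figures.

1 mb = 0.0145038 psi, so 1072.15 × 0.0145038 = 15.55 psi.

15.55 psi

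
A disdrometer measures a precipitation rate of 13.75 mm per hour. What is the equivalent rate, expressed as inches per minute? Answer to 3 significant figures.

0.00902 in/minute

13.75 mm/hour × 0.0393701 in/mm × 0.0166667 hour/minute = 0.00902 in/minute.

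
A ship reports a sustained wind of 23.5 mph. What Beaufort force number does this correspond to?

Beaufort force 5

23.5 mph = 10.5 m/s, which is Beaufort 5 (fresh breeze, 8.0–10.7 m/s).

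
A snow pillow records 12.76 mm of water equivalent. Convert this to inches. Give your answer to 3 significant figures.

1 mm = 0.0393701 in, so 12.76 × 0.0393701 = 0.502 in.

0.502 in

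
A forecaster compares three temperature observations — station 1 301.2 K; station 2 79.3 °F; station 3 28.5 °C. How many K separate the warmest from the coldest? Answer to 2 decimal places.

station 1: 301.2 K = 28.050 °C.
station 2: 79.3 °F = 26.278 °C.
Spread: 28.500 − 26.278 = 2.222 °C.

2.22 K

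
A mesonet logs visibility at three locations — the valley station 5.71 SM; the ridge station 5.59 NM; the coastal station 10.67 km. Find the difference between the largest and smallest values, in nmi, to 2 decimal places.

the valley station: 5.71 SM = 4.9619 nmi.
the coastal station: 10.67 km = 5.7613 nmi.
Spread: 5.7613 − 4.9619 = 0.80 nmi.

0.80 nmi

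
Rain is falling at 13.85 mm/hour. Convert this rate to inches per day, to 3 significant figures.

13.1 in/day

13.85 mm/hour × 0.0393701 in/mm × 24 hour/day = 13.1 in/day.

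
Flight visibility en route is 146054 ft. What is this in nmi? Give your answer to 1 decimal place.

24.0 nmi

1 ft = 0.000164579 nmi, so 146054 × 0.000164579 = 24.0 nmi.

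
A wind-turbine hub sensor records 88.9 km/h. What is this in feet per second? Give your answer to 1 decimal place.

1 km/h = 0.911344 ft/s, so 88.9 × 0.911344 = 81.0 ft/s.

81.0 ft/s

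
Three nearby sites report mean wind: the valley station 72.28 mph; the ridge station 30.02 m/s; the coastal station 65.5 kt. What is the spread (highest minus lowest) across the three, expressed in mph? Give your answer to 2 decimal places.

the ridge station: 30.02 m/s = 67.1528 mph.
the coastal station: 65.5 kt = 75.3761 mph.
Spread: 75.3761 − 67.1528 = 8.22 mph.

8.22 mph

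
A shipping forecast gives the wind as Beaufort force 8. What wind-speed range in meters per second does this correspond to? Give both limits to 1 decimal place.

17.2 to 20.7 m/s

Beaufort 8 (gale) spans 17.2–20.7 m/s.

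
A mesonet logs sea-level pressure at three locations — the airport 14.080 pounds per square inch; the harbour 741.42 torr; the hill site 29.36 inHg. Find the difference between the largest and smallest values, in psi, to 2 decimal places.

the harbour: 741.42 mmHg = 14.3367 psi.
the hill site: 29.36 inHg = 14.4203 psi.
Spread: 14.4203 − 14.0800 = 0.34 psi.

0.34 psi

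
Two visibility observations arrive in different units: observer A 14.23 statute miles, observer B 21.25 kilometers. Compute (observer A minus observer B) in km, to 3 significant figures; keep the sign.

observer A: 14.23 SM = 22.9010 km.
Difference: 22.9010 − 21.2500 = 1.65 km.

1.65 km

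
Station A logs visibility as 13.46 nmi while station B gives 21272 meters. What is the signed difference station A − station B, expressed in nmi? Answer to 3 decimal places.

1.974 nmi

station B: 21272 m = 11.48596 nmi.
Difference: 13.46000 − 11.48596 = 1.974 nmi.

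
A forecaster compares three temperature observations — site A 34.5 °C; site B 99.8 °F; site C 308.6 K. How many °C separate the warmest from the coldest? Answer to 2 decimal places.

site B: 99.8 °F = 37.667 °C.
site C: 308.6 K = 35.450 °C.
Spread: 37.667 − 34.500 = 3.167 °C.

3.17 °C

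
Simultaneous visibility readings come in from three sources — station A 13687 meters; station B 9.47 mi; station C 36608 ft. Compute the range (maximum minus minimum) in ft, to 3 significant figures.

station A: 13687 m = 44904.86 ft.
station B: 9.47 SM = 50001.60 ft.
Spread: 50001.60 − 36608.00 = 13400 ft.

13400 ft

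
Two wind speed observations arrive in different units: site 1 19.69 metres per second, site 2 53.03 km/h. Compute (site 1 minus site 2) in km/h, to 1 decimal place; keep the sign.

site 1: 19.69 m/s = 70.884 km/h.
Difference: 70.884 − 53.030 = 17.9 km/h.

17.9 km/h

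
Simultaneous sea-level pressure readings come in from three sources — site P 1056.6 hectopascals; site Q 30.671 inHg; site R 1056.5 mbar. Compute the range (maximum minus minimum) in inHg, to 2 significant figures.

0.53 inHg

site P: 1056.6 hPa = 31.2014 inHg.
site R: 1056.5 mb = 31.1984 inHg.
Spread: 31.2014 − 30.6710 = 0.53 inHg.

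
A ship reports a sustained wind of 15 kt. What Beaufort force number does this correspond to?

Beaufort force 4

15 kt lies in the Beaufort 4 band (moderate breeze, 11–16 kt).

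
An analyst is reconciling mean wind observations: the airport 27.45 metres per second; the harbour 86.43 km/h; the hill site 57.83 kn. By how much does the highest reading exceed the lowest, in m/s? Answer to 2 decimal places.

5.74 m/s

the harbour: 86.43 km/h = 24.0083 m/s.
the hill site: 57.83 kt = 29.7503 m/s.
Spread: 29.7503 − 24.0083 = 5.74 m/s.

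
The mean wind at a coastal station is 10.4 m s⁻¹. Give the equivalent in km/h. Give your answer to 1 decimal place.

1 m/s = 3.6 km/h, so 10.4 × 3.6 = 37.4 km/h.

37.4 km/h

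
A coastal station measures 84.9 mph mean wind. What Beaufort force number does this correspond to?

Beaufort force 12

84.9 mph = 38.0 m/s, which is Beaufort 12 (hurricane force, ≥32.7 m/s).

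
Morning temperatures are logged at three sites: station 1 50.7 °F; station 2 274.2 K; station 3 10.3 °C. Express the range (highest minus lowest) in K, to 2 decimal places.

station 1: 50.7 °F = 10.389 °C.
station 2: 274.2 K = 1.050 °C.
Spread: 10.389 − 1.050 = 9.339 °C.

9.34 K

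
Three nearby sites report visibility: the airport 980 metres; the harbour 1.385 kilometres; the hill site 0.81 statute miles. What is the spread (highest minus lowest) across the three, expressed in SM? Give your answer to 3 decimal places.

the airport: 980 m = 0.60894 SM.
the harbour: 1.385 km = 0.86060 SM.
Spread: 0.86060 − 0.60894 = 0.252 SM.

0.252 SM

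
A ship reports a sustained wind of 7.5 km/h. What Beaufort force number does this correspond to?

Beaufort force 2

7.5 km/h = 2.1 m/s, which is Beaufort 2 (light breeze, 1.6–3.3 m/s).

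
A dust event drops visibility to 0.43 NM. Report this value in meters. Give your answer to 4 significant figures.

796.4 m

1 nmi = 1852 m, so 0.43 × 1852 = 796.4 m.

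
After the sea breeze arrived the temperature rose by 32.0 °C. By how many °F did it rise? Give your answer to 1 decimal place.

57.6 °F

A change of 1 °C equals a change of 1.8 °F: Δ°F = 32.0 × 1.8 = 57.6 °F.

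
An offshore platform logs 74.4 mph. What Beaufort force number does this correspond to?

Beaufort force 12

74.4 mph = 33.3 m/s, which is Beaufort 12 (hurricane force, ≥32.7 m/s).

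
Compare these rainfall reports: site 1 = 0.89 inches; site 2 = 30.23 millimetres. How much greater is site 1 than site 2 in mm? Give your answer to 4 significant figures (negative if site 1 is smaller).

site 1: 0.89 in = 22.60600 mm.
Difference: 22.60600 − 30.23000 = -7.624 mm.

-7.624 mm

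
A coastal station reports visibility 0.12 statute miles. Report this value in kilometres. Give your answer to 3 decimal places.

0.193 km

1 SM = 1.60934 km, so 0.12 × 1.60934 = 0.193 km.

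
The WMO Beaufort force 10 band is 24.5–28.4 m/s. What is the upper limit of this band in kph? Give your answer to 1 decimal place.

24.5–28.4 m/s × 3.6 = 88.2–102.2 km/h.

102.2 km/h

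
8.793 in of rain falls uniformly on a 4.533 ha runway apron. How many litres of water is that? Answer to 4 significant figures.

Depth: 8.793 in × 25.4 = 223.3422 mm.
Area: 4.533 ha = 45330 m².
1 mm over 1 m² is 1 L, so volume = 223.3422 × 45330 = 10124102 L ≈ 10120000 L.

10120000 litres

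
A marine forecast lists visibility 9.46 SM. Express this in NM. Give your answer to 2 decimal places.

8.22 nmi

1 SM = 0.868976 nmi, so 9.46 × 0.868976 = 8.22 nmi.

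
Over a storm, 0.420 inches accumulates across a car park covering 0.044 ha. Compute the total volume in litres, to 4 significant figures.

4694 litres

Depth: 0.420 in × 25.4 = 10.668 mm.
Area: 0.044 ha = 440 m².
1 mm over 1 m² is 1 L, so volume = 10.668 × 440 = 4693.92 L ≈ 4694 L.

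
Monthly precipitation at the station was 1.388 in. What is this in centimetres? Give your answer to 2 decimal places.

3.53 cm

1 in = 2.54 cm, so 1.388 × 2.54 = 3.53 cm.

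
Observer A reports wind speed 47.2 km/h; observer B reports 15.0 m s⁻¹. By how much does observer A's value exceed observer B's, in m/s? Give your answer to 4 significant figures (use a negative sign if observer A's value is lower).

-1.889 m/s

observer A: 47.2 km/h = 13.11111 m/s.
Difference: 13.11111 − 15.00000 = -1.889 m/s.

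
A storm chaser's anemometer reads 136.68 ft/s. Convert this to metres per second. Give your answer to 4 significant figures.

41.66 m/s

1 ft/s = 0.3048 m/s, so 136.68 × 0.3048 = 41.66 m/s.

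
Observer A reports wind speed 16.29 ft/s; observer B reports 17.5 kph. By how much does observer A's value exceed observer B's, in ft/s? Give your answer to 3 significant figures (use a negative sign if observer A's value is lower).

0.341 ft/s

observer B: 17.5 km/h = 15.94853 ft/s.
Difference: 16.29000 − 15.94853 = 0.341 ft/s.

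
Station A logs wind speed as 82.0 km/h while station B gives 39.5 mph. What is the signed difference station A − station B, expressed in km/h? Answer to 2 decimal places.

18.43 km/h

station B: 39.5 mph = 63.5691 km/h.
Difference: 82.0000 − 63.5691 = 18.43 km/h.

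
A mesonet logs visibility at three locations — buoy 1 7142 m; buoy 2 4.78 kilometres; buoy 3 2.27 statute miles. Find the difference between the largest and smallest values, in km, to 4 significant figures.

buoy 1: 7142 m = 7.14200 km.
buoy 3: 2.27 SM = 3.65321 km.
Spread: 7.14200 − 3.65321 = 3.489 km.

3.489 km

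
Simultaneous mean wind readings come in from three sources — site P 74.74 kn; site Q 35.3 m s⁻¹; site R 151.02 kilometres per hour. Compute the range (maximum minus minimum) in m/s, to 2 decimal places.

6.65 m/s

site P: 74.74 kt = 38.4496 m/s.
site R: 151.02 km/h = 41.9500 m/s.
Spread: 41.9500 − 35.3000 = 6.65 m/s.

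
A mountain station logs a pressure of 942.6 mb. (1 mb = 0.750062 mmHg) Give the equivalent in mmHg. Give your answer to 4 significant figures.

1 mb = 0.750062 mmHg, so 942.6 × 0.750062 = 707.0 mmHg.

707.0 mmHg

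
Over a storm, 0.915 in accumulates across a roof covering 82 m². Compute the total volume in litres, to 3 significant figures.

Depth: 0.915 in × 25.4 = 23.241 mm.
1 mm over 1 m² is 1 L, so volume = 23.241 × 82 = 1905.762 L ≈ 1910 L.

1910 litres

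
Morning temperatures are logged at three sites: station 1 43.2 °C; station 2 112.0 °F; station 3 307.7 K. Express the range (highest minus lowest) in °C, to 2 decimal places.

9.89 °C

station 2: 112.0 °F = 44.444 °C.
station 3: 307.7 K = 34.550 °C.
Spread: 44.444 − 34.550 = 9.894 °C.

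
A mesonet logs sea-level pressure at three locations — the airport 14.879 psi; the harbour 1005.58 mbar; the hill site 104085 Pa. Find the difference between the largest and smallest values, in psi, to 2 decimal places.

0.51 psi

the harbour: 1005.58 mb = 14.5847 psi.
the hill site: 104085 Pa = 15.0963 psi.
Spread: 15.0963 − 14.5847 = 0.51 psi.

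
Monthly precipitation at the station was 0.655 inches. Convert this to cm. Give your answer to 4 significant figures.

1 in = 2.54 cm, so 0.655 × 2.54 = 1.664 cm.

1.664 cm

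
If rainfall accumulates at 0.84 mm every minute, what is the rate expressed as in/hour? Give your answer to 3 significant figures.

1.98 in/hour

0.84 mm/minute × 0.0393701 in/mm × 60 minute/hour = 1.98 in/hour.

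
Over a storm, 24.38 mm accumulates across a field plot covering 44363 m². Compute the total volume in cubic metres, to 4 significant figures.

1082 cubic metres

1 mm over 1 m² is 1 L, so volume = 24.38 × 44363 = 1081569.9 L = 1082 m³.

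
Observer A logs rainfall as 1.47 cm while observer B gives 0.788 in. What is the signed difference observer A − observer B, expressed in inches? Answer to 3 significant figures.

observer A: 1.47 cm = 0.57874 in.
Difference: 0.57874 − 0.78800 = -0.209 in.

-0.209 in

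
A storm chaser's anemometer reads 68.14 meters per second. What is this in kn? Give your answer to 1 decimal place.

132.5 kt

1 m/s = 1.94384 kt, so 68.14 × 1.94384 = 132.5 kt.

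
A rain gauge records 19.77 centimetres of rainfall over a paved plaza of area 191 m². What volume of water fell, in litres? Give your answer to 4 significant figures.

37760 litres

Depth: 19.77 cm × 10 = 197.7 mm.
1 mm over 1 m² is 1 L, so volume = 197.7 × 191 = 37760.7 L ≈ 37760 L.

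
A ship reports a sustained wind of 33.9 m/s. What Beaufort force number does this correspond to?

Beaufort force 12

33.9 m/s lies in the Beaufort 12 band (hurricane force, ≥32.7 m/s).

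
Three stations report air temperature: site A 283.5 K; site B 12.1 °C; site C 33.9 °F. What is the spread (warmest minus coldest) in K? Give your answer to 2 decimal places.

site A: 283.5 K = 10.350 °C.
site C: 33.9 °F = 1.056 °C.
Spread: 12.100 − 1.056 = 11.044 °C.

11.04 K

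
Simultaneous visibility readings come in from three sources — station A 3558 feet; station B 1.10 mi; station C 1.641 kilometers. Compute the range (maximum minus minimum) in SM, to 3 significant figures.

0.426 SM

station A: 3558 ft = 0.67386 SM.
station C: 1.641 km = 1.01967 SM.
Spread: 1.10000 − 0.67386 = 0.426 SM.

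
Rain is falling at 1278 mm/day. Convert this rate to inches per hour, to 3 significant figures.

2.10 in/hour

1278 mm/day × 0.0393701 in/mm × 0.0416667 day/hour = 2.10 in/hour.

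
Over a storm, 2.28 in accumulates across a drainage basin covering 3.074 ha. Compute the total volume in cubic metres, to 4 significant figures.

1780 cubic metres

Depth: 2.28 in × 25.4 = 57.912 mm.
Area: 3.074 ha = 30740 m².
1 mm over 1 m² is 1 L, so volume = 57.912 × 30740 = 1780214.9 L = 1780 m³.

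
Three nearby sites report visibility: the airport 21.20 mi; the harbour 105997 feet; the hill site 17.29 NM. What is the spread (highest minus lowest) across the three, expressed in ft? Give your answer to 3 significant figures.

6880 ft

the airport: 21.20 SM = 111936.00 ft.
the hill site: 17.29 nmi = 105056.04 ft.
Spread: 111936.00 − 105056.04 = 6880 ft.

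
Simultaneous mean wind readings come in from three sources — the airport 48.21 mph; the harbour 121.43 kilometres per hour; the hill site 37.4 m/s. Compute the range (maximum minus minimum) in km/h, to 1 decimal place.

57.1 km/h

the airport: 48.21 mph = 77.586 km/h.
the hill site: 37.4 m/s = 134.640 km/h.
Spread: 134.640 − 77.586 = 57.1 km/h.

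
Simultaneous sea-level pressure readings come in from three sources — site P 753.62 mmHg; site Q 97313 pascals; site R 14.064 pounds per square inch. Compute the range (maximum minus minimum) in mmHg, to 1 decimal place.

26.3 mmHg

site Q: 97313 Pa = 729.907 mmHg.
site R: 14.064 psi = 727.319 mmHg.
Spread: 753.620 − 727.319 = 26.3 mmHg.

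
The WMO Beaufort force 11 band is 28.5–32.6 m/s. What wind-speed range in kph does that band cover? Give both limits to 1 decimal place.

28.5–32.6 m/s × 3.6 = 102.6–117.4 km/h.

102.6 to 117.4 km/h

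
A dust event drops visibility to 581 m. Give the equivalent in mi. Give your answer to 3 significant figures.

1 m = 0.000621371 SM, so 581 × 0.000621371 = 0.361 SM.

0.361 SM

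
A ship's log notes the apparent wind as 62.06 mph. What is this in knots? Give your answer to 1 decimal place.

53.9 kt

1 mph = 0.868976 kt, so 62.06 × 0.868976 = 53.9 kt.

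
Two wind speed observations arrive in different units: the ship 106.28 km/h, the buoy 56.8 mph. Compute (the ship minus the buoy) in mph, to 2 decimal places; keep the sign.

9.24 mph

the ship: 106.28 km/h = 66.0393 mph.
Difference: 66.0393 − 56.8000 = 9.24 mph.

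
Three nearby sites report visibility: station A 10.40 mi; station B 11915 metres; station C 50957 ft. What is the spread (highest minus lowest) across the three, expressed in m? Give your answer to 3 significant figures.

station A: 10.40 SM = 16737.18 m.
station C: 50957 ft = 15531.69 m.
Spread: 16737.18 − 11915.00 = 4820 m.

4820 m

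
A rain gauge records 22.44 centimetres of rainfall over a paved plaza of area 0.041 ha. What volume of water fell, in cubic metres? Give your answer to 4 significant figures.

92.00 cubic metres

Depth: 22.44 cm × 10 = 224.4 mm.
Area: 0.041 ha = 410 m².
1 mm over 1 m² is 1 L, so volume = 224.4 × 410 = 92004 L = 92.00 m³.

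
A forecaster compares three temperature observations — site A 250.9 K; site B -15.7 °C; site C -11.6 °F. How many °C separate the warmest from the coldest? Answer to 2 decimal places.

8.52 °C

site A: 250.9 K = -22.250 °C.
site C: -11.6 °F = -24.222 °C.
Spread: (-15.700) − (-24.222) = 8.522 °C.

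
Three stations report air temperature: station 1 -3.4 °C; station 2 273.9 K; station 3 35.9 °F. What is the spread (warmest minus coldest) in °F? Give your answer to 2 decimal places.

10.02 °F

station 2: 273.9 K = 0.750 °C.
station 3: 35.9 °F = 2.167 °C.
Spread: 2.167 − (-3.400) = 5.567 °C = 10.02 °F.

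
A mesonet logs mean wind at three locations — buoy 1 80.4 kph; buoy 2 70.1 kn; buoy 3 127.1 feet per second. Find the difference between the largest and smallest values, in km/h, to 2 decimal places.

59.06 km/h

buoy 2: 70.1 kt = 129.8252 km/h.
buoy 3: 127.1 ft/s = 139.4643 km/h.
Spread: 139.4643 − 80.4000 = 59.06 km/h.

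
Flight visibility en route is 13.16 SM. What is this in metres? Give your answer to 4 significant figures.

1 SM = 1609.34 m, so 13.16 × 1609.34 = 21180 m.

21180 m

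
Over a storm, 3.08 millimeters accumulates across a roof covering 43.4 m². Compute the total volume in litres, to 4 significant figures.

1 mm over 1 m² is 1 L, so volume = 3.08 × 43.4 = 133.672 L ≈ 133.7 L.

133.7 litres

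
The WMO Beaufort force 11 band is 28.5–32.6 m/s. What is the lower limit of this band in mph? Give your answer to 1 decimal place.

63.8 mph

28.5–32.6 m/s × 2.237 = 63.8–72.9 mph.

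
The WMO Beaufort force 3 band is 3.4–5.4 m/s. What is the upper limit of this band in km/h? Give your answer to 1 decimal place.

19.4 km/h

3.4–5.4 m/s × 3.6 = 12.2–19.4 km/h.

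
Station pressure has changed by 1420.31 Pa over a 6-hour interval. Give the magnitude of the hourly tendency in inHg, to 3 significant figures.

0.0699 inHg per hour

1420.31 Pa / 6 h × 0.0002953 inHg/Pa = 0.0699 inHg/h.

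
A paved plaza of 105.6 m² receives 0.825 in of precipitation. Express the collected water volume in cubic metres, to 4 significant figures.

Depth: 0.825 in × 25.4 = 20.955 mm.
1 mm over 1 m² is 1 L, so volume = 20.955 × 105.6 = 2212.848 L = 2.213 m³.

2.213 cubic metres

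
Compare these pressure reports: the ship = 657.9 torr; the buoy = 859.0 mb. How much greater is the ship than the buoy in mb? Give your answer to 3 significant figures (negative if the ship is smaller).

18.1 mb

the ship: 657.9 mmHg = 877.128 mb.
Difference: 877.128 − 859.000 = 18.1 mb.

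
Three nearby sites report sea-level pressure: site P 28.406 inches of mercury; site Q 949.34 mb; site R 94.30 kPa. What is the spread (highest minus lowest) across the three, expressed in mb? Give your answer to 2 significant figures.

site P: 28.406 inHg = 961.94 mb.
site R: 94.30 kPa = 943.00 mb.
Spread: 961.94 − 943.00 = 19 mb.

19 mb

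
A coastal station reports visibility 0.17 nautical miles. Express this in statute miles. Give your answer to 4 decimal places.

0.1956 SM

1 nmi = 1.15078 SM, so 0.17 × 1.15078 = 0.1956 SM.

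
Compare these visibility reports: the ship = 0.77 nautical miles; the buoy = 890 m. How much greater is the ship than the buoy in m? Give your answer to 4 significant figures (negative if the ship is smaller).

536.0 m

the ship: 0.77 nmi = 1426.040 m.
Difference: 1426.040 − 890.000 = 536.0 m.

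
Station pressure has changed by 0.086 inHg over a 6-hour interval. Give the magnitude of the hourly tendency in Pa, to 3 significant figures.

0.086 inHg / 6 h × 3386.39 Pa/inHg = 48.5 Pa/h.

48.5 Pa per hour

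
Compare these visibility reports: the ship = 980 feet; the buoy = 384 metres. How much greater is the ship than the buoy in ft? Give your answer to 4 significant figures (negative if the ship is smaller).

the buoy: 384 m = 1259.843 ft.
Difference: 980.000 − 1259.843 = -279.8 ft.

-279.8 ft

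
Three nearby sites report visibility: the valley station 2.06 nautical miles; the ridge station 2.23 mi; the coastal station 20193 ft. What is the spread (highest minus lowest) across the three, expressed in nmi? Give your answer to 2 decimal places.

1.39 nmi

the ridge station: 2.23 SM = 1.9378 nmi.
the coastal station: 20193 ft = 3.3233 nmi.
Spread: 3.3233 − 1.9378 = 1.39 nmi.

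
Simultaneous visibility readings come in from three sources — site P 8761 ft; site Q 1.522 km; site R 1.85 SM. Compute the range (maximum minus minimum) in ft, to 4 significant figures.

4775 ft

site Q: 1.522 km = 4993.44 ft.
site R: 1.85 SM = 9768.00 ft.
Spread: 9768.00 − 4993.44 = 4775 ft.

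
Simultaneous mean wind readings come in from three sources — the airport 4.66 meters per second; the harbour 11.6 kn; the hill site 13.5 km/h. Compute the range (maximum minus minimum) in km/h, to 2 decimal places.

the airport: 4.66 m/s = 16.7760 km/h.
the harbour: 11.6 kt = 21.4832 km/h.
Spread: 21.4832 − 13.5000 = 7.98 km/h.

7.98 km/h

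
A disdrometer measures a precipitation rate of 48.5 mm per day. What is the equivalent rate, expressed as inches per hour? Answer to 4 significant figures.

0.07956 in/hour

48.5 mm/day × 0.0393701 in/mm × 0.0416667 day/hour = 0.07956 in/hour.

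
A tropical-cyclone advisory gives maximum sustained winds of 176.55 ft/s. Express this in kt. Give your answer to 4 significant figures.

104.6 kt

1 ft/s = 0.592484 kt, so 176.55 × 0.592484 = 104.6 kt.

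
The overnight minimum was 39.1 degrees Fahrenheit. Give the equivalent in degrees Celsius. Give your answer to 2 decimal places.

°C = (°F − 32) × 5/9 = (39.1 − 32) / 1.8 = 3.94 °C.

3.94 °C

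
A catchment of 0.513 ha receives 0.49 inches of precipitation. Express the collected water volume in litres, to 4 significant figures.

Depth: 0.49 in × 25.4 = 12.446 mm.
Area: 0.513 ha = 5130 m².
1 mm over 1 m² is 1 L, so volume = 12.446 × 5130 = 63847.98 L ≈ 63850 L.

63850 litres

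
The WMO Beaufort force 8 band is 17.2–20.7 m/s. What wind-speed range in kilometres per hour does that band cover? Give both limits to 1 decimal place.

61.9 to 74.5 km/h

17.2–20.7 m/s × 3.6 = 61.9–74.5 km/h.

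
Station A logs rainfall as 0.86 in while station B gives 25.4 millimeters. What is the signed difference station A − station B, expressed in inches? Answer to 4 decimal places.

station B: 25.4 mm = 1.000000 in.
Difference: 0.860000 − 1.000000 = -0.1400 in.

-0.1400 in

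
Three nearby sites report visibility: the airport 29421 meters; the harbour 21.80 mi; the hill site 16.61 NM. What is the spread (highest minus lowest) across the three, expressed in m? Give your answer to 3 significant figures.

the harbour: 21.80 SM = 35083.70 m.
the hill site: 16.61 nmi = 30761.72 m.
Spread: 35083.70 − 29421.00 = 5660 m.

5660 m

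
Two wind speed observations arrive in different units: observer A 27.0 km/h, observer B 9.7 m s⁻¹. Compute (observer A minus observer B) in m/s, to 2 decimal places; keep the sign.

-2.20 m/s

observer A: 27.0 km/h = 7.5000 m/s.
Difference: 7.5000 − 9.7000 = -2.20 m/s.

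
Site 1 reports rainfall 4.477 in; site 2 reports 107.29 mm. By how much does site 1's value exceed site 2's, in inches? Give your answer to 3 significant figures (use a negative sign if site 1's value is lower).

0.253 in

site 2: 107.29 mm = 4.22402 in.
Difference: 4.47700 − 4.22402 = 0.253 in.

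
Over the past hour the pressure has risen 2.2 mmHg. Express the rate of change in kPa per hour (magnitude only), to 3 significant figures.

2.2 mmHg / 1 h × 0.133322 kPa/mmHg = 0.293 kPa/h.

0.293 kPa per hour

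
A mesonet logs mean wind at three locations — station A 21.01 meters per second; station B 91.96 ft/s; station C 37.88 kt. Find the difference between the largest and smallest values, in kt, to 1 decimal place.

16.6 kt

station A: 21.01 m/s = 40.840 kt.
station B: 91.96 ft/s = 54.485 kt.
Spread: 54.485 − 37.880 = 16.6 kt.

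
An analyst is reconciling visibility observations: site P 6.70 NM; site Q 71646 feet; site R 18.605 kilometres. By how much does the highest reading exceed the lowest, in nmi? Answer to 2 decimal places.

5.09 nmi

site Q: 71646 ft = 11.7914 nmi.
site R: 18.605 km = 10.0459 nmi.
Spread: 11.7914 − 6.7000 = 5.09 nmi.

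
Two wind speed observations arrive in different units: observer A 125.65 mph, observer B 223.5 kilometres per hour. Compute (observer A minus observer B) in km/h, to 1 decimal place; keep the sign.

-21.3 km/h

observer A: 125.65 mph = 202.214 km/h.
Difference: 202.214 − 223.500 = -21.3 km/h.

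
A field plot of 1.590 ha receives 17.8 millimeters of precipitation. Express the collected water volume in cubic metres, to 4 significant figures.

Area: 1.590 ha = 15900 m².
1 mm over 1 m² is 1 L, so volume = 17.8 × 15900 = 283020 L = 283.0 m³.

283.0 cubic metres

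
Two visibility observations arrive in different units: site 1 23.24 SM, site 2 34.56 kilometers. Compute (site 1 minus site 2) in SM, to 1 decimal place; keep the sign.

1.8 SM

site 2: 34.56 km = 21.475 SM.
Difference: 23.240 − 21.475 = 1.8 SM.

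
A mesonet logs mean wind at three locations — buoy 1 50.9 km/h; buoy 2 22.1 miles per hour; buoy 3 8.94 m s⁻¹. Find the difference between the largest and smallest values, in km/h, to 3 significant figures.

18.7 km/h

buoy 2: 22.1 mph = 35.567 km/h.
buoy 3: 8.94 m/s = 32.184 km/h.
Spread: 50.900 − 32.184 = 18.7 km/h.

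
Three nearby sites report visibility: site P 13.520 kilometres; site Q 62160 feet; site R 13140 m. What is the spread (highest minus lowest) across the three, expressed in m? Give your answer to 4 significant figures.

site P: 13.520 km = 13520.00 m.
site Q: 62160 ft = 18946.37 m.
Spread: 18946.37 − 13140.00 = 5806 m.

5806 m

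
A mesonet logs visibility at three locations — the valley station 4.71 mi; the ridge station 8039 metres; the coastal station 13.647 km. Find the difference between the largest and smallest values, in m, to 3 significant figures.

the valley station: 4.71 SM = 7580.01 m.
the coastal station: 13.647 km = 13647.00 m.
Spread: 13647.00 − 7580.01 = 6070 m.

6070 m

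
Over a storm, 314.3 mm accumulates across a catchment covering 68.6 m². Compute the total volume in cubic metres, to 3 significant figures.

21.6 cubic metres

1 mm over 1 m² is 1 L, so volume = 314.3 × 68.6 = 21560.98 L = 21.6 m³.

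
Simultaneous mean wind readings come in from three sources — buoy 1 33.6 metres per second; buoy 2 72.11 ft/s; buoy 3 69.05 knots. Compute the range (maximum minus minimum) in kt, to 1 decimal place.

26.3 kt

buoy 1: 33.6 m/s = 65.313 kt.
buoy 2: 72.11 ft/s = 42.724 kt.
Spread: 69.050 − 42.724 = 26.3 kt.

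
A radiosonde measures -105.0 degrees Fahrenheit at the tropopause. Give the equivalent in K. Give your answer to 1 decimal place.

First to °C: -76.11 °C.
Then to K: 197.0 K.

197.0 K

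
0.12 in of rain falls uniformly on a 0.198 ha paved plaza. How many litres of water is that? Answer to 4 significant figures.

6035 litres

Depth: 0.12 in × 25.4 = 3.048 mm.
Area: 0.198 ha = 1980 m².
1 mm over 1 m² is 1 L, so volume = 3.048 × 1980 = 6035.04 L ≈ 6035 L.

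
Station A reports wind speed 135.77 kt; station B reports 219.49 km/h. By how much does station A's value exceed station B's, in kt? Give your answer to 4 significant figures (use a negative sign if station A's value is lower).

station B: 219.49 km/h = 118.5151 kt.
Difference: 135.7700 − 118.5151 = 17.25 kt.

17.25 kt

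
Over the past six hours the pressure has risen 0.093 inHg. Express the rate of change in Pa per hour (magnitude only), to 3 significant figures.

52.5 Pa per hour

0.093 inHg / 6 h × 3386.39 Pa/inHg = 52.5 Pa/h.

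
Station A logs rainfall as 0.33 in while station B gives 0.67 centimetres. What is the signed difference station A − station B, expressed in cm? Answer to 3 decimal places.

0.168 cm

station A: 0.33 in = 0.83820 cm.
Difference: 0.83820 − 0.67000 = 0.168 cm.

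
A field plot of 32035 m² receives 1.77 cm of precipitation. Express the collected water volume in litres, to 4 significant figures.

567000 litres

Depth: 1.77 cm × 10 = 17.7 mm.
1 mm over 1 m² is 1 L, so volume = 17.7 × 32035 = 567019.5 L ≈ 567000 L.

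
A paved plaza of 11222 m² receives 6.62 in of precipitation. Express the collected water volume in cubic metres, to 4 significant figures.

1887 cubic metres

Depth: 6.62 in × 25.4 = 168.148 mm.
1 mm over 1 m² is 1 L, so volume = 168.148 × 11222 = 1886956.9 L = 1887 m³.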